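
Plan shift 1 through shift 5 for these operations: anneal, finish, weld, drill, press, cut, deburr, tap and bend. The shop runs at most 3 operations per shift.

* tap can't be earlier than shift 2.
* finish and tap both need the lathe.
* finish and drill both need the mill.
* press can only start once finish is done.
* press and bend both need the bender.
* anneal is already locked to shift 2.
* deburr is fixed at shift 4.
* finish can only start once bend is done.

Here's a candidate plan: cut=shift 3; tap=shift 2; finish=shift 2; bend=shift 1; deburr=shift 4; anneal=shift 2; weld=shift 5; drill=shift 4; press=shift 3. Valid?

No — it violates: finish and tap both need the lathe

anneal is already locked to shift 2 — holds.
press can only start once finish is done — holds.
finish and tap both need the lathe — violated.
press and bend both need the bender — holds.
deburr is fixed at shift 4 — holds.
tap can't be earlier than shift 2 — holds.
finish can only start once bend is done — holds.
The shop runs at most 3 operations per shift — holds.
finish and drill both need the mill — holds.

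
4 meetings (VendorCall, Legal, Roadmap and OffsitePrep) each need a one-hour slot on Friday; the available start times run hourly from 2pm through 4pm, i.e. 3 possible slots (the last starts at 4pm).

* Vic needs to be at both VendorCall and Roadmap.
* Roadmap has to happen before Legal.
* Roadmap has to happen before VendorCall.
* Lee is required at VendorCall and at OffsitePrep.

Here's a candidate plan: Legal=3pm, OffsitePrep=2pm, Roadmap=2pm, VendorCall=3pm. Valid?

Valid

Roadmap has to happen before VendorCall — holds.
Roadmap has to happen before Legal — holds.
Lee is required at VendorCall and at OffsitePrep — holds.
Vic needs to be at both VendorCall and Roadmap — holds.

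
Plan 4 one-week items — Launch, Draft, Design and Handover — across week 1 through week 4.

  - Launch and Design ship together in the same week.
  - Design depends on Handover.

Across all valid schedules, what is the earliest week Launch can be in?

Launch must be in the same week as Design, which can't be before week 2, so Launch is at least week 2.
Launch at week 2 is achievable: Design in week 2; Launch in week 2; Draft in week 1; Handover in week 1.

week 2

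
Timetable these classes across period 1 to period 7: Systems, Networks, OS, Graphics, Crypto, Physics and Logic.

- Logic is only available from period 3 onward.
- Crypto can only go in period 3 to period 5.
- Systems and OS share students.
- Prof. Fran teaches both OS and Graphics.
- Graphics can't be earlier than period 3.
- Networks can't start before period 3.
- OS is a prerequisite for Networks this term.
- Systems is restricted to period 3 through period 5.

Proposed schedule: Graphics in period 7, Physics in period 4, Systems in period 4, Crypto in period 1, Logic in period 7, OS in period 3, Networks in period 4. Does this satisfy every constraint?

Systems is restricted to period 3 through period 5 — holds.
Prof. Fran teaches both OS and Graphics — holds.
Logic is only available from period 3 onward — holds.
Crypto can only go in period 3 to period 5 — violated.
OS is a prerequisite for Networks this term — holds.
Networks can't start before period 3 — holds.
Systems and OS share students — holds.
Graphics can't be earlier than period 3 — holds.

No. Crypto can only go in period 3 to period 5 is not satisfied.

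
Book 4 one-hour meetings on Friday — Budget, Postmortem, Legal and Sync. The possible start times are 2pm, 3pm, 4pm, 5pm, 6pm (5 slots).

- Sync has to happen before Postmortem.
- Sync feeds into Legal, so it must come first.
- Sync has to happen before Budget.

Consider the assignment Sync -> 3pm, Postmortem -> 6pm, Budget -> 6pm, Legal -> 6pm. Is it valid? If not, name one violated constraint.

Yes, all constraints hold

Sync feeds into Legal, so it must come first — holds.
Sync has to happen before Postmortem — holds.
Sync has to happen before Budget — holds.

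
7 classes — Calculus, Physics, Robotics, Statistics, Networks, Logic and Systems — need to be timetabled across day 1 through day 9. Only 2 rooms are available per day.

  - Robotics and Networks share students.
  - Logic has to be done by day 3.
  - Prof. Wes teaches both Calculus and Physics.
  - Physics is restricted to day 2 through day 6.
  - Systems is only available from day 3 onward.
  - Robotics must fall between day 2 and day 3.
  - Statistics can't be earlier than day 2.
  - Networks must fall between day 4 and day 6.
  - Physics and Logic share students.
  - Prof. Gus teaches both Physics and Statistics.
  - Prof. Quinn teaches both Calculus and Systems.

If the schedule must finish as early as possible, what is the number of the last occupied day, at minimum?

4

With at most 2 per day and 7 classes, at least 4 days are needed.
Networks can't be placed before day 4, so the schedule must run through at least day 4.
4 works (last occupied day: day 4): for example Calculus in day 1, Statistics in day 3, Logic in day 1, Physics in day 2, Systems in day 3, Networks in day 4, Robotics in day 2.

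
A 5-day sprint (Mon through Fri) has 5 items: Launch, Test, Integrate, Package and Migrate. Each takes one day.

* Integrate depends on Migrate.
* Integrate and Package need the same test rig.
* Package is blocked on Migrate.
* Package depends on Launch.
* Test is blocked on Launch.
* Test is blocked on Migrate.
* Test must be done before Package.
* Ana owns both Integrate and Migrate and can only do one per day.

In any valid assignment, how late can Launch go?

Downstream work caps Launch at Wed.
Launch at Wed is achievable: Migrate=Mon; Test=Thu; Launch=Wed; Integrate=Tue; Package=Fri.

Wed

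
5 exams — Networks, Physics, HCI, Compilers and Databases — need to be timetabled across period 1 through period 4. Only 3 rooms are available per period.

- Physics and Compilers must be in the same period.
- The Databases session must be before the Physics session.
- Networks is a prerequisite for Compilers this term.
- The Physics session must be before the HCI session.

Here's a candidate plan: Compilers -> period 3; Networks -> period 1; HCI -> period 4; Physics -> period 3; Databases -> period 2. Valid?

The Physics session must be before the HCI session — holds.
Only 3 rooms are available per period — holds.
Networks is a prerequisite for Compilers this term — holds.
Physics and Compilers must be in the same period — holds.
The Databases session must be before the Physics session — holds.

Valid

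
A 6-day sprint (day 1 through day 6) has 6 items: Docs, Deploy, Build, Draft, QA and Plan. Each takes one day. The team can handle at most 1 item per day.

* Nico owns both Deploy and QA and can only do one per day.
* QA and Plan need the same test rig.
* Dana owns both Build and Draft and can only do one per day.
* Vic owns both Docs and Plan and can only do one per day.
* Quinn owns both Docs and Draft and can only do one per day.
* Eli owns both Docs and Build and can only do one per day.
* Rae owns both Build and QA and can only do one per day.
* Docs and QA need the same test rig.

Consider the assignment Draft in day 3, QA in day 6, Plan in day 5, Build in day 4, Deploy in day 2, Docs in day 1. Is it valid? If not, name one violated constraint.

Valid

Nico owns both Deploy and QA and can only do one per day — holds.
Quinn owns both Docs and Draft and can only do one per day — holds.
Eli owns both Docs and Build and can only do one per day — holds.
Docs and QA need the same test rig — holds.
QA and Plan need the same test rig — holds.
Dana owns both Build and Draft and can only do one per day — holds.
The team can handle at most 1 item per day — holds.
Vic owns both Docs and Plan and can only do one per day — holds.
Rae owns both Build and QA and can only do one per day — holds.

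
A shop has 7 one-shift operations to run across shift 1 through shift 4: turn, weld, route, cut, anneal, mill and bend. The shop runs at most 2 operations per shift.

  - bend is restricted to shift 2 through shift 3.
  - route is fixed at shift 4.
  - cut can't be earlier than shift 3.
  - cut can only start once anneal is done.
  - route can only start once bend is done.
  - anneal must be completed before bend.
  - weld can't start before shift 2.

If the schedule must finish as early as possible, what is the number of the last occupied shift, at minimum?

shift 4

The precedence chain requires at least 3 distinct shifts.
With at most 2 per shift and 7 operations, at least 4 shifts are needed.
route can't be placed before shift 4, so the schedule must run through at least shift 4.
4 works (last occupied shift: shift 4): for example route=shift 4, cut=shift 3, anneal=shift 1, mill=shift 3, bend=shift 2, weld=shift 2, turn=shift 1.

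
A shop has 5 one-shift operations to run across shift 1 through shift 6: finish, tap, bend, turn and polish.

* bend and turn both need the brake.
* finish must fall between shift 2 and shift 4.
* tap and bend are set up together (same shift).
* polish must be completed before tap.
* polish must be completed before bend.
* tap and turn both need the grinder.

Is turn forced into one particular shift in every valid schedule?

No

turn can be shift 1 (e.g. finish in shift 2, turn in shift 1, tap in shift 2, polish in shift 1, bend in shift 2) or shift 2 (e.g. bend -> shift 3; finish -> shift 2; tap -> shift 3; turn -> shift 2; polish -> shift 1).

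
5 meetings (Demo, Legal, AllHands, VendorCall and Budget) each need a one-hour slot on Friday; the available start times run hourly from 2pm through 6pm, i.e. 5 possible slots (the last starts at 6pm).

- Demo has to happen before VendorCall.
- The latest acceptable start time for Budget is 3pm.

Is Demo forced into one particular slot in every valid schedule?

Demo can be 2pm (e.g. Legal in 2pm, VendorCall in 3pm, Demo in 2pm, AllHands in 2pm, Budget in 2pm) or 3pm (e.g. Budget in 2pm, Demo in 3pm, AllHands in 2pm, Legal in 2pm, VendorCall in 4pm).

No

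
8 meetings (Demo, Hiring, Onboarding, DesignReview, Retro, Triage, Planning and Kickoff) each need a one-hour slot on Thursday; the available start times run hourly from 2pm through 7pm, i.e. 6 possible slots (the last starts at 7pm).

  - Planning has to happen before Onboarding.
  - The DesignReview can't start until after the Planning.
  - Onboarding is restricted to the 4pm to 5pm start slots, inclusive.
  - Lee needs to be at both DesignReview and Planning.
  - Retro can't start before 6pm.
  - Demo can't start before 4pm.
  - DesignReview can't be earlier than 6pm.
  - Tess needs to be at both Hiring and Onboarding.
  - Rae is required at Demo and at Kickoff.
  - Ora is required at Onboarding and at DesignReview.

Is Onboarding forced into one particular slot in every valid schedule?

No

Onboarding can be 4pm (e.g. Retro -> 6pm; Demo -> 4pm; Triage -> 2pm; DesignReview -> 6pm; Kickoff -> 2pm; Planning -> 2pm; Onboarding -> 4pm; Hiring -> 2pm) or 5pm (e.g. Onboarding=5pm, Retro=6pm, DesignReview=6pm, Kickoff=2pm, Triage=2pm, Hiring=2pm, Demo=4pm, Planning=2pm).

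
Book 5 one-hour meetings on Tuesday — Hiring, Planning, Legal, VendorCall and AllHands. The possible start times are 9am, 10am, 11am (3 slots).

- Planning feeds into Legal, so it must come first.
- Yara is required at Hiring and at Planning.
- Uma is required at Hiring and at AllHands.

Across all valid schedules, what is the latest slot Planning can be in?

Downstream work caps Planning at 10am.
Planning at 10am is achievable: AllHands -> 10am, Planning -> 10am, Legal -> 11am, VendorCall -> 9am, Hiring -> 9am.

10am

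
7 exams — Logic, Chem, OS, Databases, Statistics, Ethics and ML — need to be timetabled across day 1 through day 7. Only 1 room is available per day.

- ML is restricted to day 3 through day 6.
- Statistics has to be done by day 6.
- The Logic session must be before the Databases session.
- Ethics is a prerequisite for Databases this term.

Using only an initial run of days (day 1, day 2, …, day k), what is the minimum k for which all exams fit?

The precedence chain requires at least 2 distinct days.
With at most 1 per day and 7 exams, at least 7 days are needed.
ML can't be placed before day 3, so the schedule must run through at least day 3.
7 works (last occupied day: day 7): for example Statistics -> day 1; Ethics -> day 4; OS -> day 7; ML -> day 3; Chem -> day 6; Logic -> day 2; Databases -> day 5.

7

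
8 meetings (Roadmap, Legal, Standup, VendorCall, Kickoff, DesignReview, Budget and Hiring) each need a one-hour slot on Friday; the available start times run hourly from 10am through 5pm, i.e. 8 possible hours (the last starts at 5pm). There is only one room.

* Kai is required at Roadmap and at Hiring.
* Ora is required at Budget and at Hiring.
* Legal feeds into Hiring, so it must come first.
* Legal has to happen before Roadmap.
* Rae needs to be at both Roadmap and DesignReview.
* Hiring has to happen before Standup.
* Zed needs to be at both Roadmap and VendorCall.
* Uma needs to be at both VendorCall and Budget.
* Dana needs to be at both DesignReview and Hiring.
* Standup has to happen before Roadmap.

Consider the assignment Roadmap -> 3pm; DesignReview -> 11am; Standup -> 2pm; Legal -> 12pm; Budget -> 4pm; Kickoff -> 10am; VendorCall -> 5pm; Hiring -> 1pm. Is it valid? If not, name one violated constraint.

Ora is required at Budget and at Hiring — holds.
Legal feeds into Hiring, so it must come first — holds.
Hiring has to happen before Standup — holds.
There is only one room — holds.
Zed needs to be at both Roadmap and VendorCall — holds.
Standup has to happen before Roadmap — holds.
Kai is required at Roadmap and at Hiring — holds.
Uma needs to be at both VendorCall and Budget — holds.
Dana needs to be at both DesignReview and Hiring — holds.
Legal has to happen before Roadmap — holds.
Rae needs to be at both Roadmap and DesignReview — holds.

Valid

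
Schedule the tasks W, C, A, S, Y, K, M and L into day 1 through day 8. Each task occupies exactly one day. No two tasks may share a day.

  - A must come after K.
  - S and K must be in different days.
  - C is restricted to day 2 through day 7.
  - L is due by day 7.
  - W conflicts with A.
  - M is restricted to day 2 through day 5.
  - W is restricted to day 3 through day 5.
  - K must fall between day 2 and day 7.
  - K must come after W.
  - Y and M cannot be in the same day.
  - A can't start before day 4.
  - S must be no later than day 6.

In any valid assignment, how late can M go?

M is available from day 2; M's own window allows nothing later than day 5.
M at day 5 is achievable: L -> day 7; M -> day 5; C -> day 2; K -> day 4; Y -> day 8; A -> day 6; S -> day 1; W -> day 3.

day 5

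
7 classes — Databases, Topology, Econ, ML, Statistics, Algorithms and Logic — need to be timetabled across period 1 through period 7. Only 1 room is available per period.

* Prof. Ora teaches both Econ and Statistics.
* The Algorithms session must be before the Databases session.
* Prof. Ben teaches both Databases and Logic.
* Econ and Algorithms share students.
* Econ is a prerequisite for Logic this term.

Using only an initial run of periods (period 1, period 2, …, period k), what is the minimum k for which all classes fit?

The precedence chain requires at least 2 distinct periods.
With at most 1 per period and 7 classes, at least 7 periods are needed.
7 works (last occupied period: period 7): for example Topology in period 5; Algorithms in period 1; ML in period 6; Databases in period 2; Econ in period 3; Statistics in period 7; Logic in period 4.

7 periods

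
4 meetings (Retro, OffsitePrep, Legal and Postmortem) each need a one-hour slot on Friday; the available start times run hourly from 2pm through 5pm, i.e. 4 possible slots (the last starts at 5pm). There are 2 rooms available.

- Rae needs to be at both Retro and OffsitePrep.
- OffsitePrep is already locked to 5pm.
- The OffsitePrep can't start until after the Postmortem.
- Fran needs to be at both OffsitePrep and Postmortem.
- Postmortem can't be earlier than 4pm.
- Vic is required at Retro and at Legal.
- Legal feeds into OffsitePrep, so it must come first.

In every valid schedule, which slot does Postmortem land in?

4pm

Postmortem's window is 4pm–5pm.
OffsitePrep is fixed at 5pm, and Postmortem can't share a slot with OffsitePrep.
So Postmortem must be 4pm.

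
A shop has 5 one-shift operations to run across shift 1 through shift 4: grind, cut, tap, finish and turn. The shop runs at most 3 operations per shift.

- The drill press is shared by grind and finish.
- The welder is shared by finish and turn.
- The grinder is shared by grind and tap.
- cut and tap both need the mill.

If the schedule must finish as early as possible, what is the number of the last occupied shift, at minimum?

shift 2

With at most 3 per shift and 5 operations, at least 2 shifts are needed.
2 works (last occupied shift: shift 2): for example finish -> shift 2, grind -> shift 1, turn -> shift 1, tap -> shift 2, cut -> shift 1.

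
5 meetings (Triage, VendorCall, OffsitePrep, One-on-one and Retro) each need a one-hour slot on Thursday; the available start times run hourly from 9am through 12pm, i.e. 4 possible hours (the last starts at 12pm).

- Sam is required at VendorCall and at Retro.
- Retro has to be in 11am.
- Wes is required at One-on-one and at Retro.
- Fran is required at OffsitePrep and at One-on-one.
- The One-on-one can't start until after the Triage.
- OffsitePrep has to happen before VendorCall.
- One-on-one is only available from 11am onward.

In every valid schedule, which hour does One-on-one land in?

12pm

One-on-one's window is 11am–12pm.
Retro is fixed at 11am, and One-on-one can't share a hour with Retro.
So One-on-one must be 12pm.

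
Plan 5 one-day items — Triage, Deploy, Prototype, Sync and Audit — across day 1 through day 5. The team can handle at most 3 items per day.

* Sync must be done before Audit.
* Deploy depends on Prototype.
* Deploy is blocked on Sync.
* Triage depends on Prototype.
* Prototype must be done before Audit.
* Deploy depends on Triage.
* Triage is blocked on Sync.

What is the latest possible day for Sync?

day 3

Downstream work caps Sync at day 3.
Sync at day 3 is achievable: Sync in day 3, Prototype in day 1, Triage in day 4, Audit in day 4, Deploy in day 5.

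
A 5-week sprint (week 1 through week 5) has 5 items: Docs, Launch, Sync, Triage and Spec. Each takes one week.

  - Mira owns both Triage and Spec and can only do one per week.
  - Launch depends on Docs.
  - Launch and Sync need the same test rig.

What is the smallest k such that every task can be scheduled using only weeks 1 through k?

The precedence chain requires at least 2 distinct weeks.
2 works (last occupied week: week 2): for example Launch=week 2, Spec=week 2, Triage=week 1, Sync=week 1, Docs=week 1.

2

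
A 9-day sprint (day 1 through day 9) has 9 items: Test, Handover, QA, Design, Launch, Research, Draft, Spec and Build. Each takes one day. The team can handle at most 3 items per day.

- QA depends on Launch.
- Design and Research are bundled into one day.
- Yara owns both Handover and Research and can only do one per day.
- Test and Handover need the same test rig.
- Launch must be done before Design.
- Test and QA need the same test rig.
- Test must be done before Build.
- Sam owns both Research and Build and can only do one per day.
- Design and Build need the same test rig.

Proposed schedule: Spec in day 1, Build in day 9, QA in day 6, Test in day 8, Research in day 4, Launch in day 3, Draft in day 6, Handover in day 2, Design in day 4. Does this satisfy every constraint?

Yes

The team can handle at most 3 items per day — holds.
Launch must be done before Design — holds.
QA depends on Launch — holds.
Sam owns both Research and Build and can only do one per day — holds.
Design and Build need the same test rig — holds.
Test and QA need the same test rig — holds.
Test must be done before Build — holds.
Test and Handover need the same test rig — holds.
Yara owns both Handover and Research and can only do one per day — holds.
Design and Research are bundled into one day — holds.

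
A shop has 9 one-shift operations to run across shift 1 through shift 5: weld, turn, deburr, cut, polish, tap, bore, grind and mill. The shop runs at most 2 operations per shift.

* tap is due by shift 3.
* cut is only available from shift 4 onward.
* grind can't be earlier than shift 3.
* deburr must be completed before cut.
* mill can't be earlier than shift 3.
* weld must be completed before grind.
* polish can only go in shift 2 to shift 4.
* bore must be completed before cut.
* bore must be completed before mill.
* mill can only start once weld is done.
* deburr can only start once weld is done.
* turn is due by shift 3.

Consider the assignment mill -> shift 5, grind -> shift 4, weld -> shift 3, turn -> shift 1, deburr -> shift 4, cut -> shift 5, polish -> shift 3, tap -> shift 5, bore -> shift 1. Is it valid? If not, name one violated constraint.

The shop runs at most 2 operations per shift — violated.
polish can only go in shift 2 to shift 4 — holds.
deburr can only start once weld is done — holds.
turn is due by shift 3 — holds.
bore must be completed before mill — holds.
mill can't be earlier than shift 3 — holds.
cut is only available from shift 4 onward — holds.
weld must be completed before grind — holds.
mill can only start once weld is done — holds.
tap is due by shift 3 — violated.
grind can't be earlier than shift 3 — holds.
bore must be completed before cut — holds.
deburr must be completed before cut — holds.

Invalid. tap is due by shift 3.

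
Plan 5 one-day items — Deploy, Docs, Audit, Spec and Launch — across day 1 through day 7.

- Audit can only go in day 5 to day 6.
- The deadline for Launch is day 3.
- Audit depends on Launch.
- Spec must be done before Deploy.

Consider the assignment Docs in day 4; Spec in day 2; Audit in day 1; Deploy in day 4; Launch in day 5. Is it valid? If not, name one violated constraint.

Invalid. Audit depends on Launch.

Spec must be done before Deploy — holds.
Audit can only go in day 5 to day 6 — violated.
The deadline for Launch is day 3 — violated.
Audit depends on Launch — violated.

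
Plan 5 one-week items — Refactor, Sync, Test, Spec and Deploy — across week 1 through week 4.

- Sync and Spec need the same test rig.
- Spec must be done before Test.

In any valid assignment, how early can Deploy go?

week 1

Deploy at week 1 is achievable: Spec in week 1; Test in week 2; Refactor in week 1; Sync in week 2; Deploy in week 1.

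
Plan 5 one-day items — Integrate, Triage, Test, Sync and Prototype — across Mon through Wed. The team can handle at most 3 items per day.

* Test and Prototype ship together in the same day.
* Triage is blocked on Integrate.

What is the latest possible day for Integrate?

Downstream work caps Integrate at Tue.
Integrate at Tue is achievable: Test=Mon, Triage=Wed, Prototype=Mon, Sync=Mon, Integrate=Tue.

Tue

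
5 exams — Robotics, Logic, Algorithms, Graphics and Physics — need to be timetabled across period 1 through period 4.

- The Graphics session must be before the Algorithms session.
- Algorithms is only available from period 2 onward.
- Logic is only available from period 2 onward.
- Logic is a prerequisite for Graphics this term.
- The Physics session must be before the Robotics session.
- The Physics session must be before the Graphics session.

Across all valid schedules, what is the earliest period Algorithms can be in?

period 4

Algorithms is available from period 2; precedence pushes Algorithms to at least period 4.
Algorithms at period 4 is achievable: Logic -> period 2, Physics -> period 1, Algorithms -> period 4, Robotics -> period 2, Graphics -> period 3.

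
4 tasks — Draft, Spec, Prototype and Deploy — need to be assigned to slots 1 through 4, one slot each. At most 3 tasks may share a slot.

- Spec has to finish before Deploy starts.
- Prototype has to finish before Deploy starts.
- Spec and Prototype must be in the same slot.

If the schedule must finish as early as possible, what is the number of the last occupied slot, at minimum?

The precedence chain requires at least 2 distinct slots.
With at most 3 per slot and 4 tasks, at least 2 slots are needed.
2 works (last occupied slot: 2): for example Prototype in 1, Draft in 1, Spec in 1, Deploy in 2.

slot 2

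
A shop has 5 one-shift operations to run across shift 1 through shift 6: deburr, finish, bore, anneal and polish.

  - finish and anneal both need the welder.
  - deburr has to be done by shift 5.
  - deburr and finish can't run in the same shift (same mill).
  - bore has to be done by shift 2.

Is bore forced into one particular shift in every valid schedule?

bore can be shift 1 (e.g. anneal -> shift 1, finish -> shift 2, deburr -> shift 1, polish -> shift 1, bore -> shift 1) or shift 2 (e.g. polish=shift 1, finish=shift 2, deburr=shift 1, bore=shift 2, anneal=shift 1).

No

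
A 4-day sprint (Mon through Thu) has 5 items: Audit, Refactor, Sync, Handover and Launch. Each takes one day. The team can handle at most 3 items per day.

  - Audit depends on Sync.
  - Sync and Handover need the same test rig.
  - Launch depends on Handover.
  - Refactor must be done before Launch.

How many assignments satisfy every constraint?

Splitting on Audit: it can be Tue (8), Wed (17), Thu (28). Listing each branch's schedules as (Refactor, Sync, Handover, Launch):
Audit=Tue: (Mon,Mon,Tue,Wed) (Mon,Mon,Tue,Thu) (Mon,Mon,Wed,Thu) (Tue,Mon,Tue,Wed) (Tue,Mon,Tue,Thu) (Tue,Mon,Wed,Thu) (Wed,Mon,Tue,Thu) (Wed,Mon,Wed,Thu) — 8.
Audit=Wed: (Mon,Mon,Tue,Wed) (Mon,Mon,Tue,Thu) (Mon,Mon,Wed,Thu) (Mon,Tue,Mon,Tue) (Mon,Tue,Mon,Wed) (Mon,Tue,Mon,Thu) (Mon,Tue,Wed,Thu) (Tue,Mon,Tue,Wed) (Tue,Mon,Tue,Thu) (Tue,Mon,Wed,Thu) (Tue,Tue,Mon,Wed) (Tue,Tue,Mon,Thu) (Tue,Tue,Wed,Thu) (Wed,Mon,Tue,Thu) (Wed,Mon,Wed,Thu) (Wed,Tue,Mon,Thu) (Wed,Tue,Wed,Thu) — 17.
Audit=Thu: (Mon,Mon,Tue,Wed) (Mon,Mon,Tue,Thu) (Mon,Mon,Wed,Thu) (Mon,Tue,Mon,Tue) (Mon,Tue,Mon,Wed) (Mon,Tue,Mon,Thu) (Mon,Tue,Wed,Thu) (Mon,Wed,Mon,Tue) (Mon,Wed,Mon,Wed) (Mon,Wed,Mon,Thu) (Mon,Wed,Tue,Wed) (Mon,Wed,Tue,Thu) (Tue,Mon,Tue,Wed) (Tue,Mon,Tue,Thu) (Tue,Mon,Wed,Thu) (Tue,Tue,Mon,Wed) (Tue,Tue,Mon,Thu) (Tue,Tue,Wed,Thu) (Tue,Wed,Mon,Wed) (Tue,Wed,Mon,Thu) (Tue,Wed,Tue,Wed) (Tue,Wed,Tue,Thu) (Wed,Mon,Tue,Thu) (Wed,Mon,Wed,Thu) (Wed,Tue,Mon,Thu) (Wed,Tue,Wed,Thu) (Wed,Wed,Mon,Thu) (Wed,Wed,Tue,Thu) — 28.
Summing: 8 + 17 + 28 = 53.

53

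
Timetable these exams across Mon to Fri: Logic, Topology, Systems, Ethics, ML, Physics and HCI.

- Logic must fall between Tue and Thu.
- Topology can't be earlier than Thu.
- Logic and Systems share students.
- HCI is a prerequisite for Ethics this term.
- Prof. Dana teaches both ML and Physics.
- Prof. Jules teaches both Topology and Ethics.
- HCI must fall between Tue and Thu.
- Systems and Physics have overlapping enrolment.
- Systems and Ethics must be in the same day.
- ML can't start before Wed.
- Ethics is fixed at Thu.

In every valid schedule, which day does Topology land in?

Topology's window is Thu–Fri.
Ethics is fixed at Thu, and Topology can't share a day with Ethics.
So Topology must be Fri.

Fri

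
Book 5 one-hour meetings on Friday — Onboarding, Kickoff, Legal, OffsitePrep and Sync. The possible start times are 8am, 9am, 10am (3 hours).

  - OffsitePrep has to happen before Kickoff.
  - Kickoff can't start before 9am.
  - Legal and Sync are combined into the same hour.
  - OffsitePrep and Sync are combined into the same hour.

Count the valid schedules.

Splitting on Onboarding: it can be 8am (3), 9am (3), 10am (3). Listing each branch's schedules as (Kickoff, Legal, OffsitePrep, Sync):
Onboarding=8am: (9am,8am,8am,8am) (10am,8am,8am,8am) (10am,9am,9am,9am) — 3.
Onboarding=9am: (9am,8am,8am,8am) (10am,8am,8am,8am) (10am,9am,9am,9am) — 3.
Onboarding=10am: (9am,8am,8am,8am) (10am,8am,8am,8am) (10am,9am,9am,9am) — 3.
Summing: 3 + 3 + 3 = 9.

9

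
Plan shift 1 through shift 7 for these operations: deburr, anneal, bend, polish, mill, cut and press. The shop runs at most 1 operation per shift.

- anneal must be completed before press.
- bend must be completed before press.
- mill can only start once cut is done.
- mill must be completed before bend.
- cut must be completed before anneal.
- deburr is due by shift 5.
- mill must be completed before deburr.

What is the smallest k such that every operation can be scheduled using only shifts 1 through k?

The precedence chain requires at least 4 distinct shifts.
With at most 1 per shift and 7 operations, at least 7 shifts are needed.
7 works (last occupied shift: shift 7): for example press -> shift 6; bend -> shift 5; cut -> shift 1; polish -> shift 7; deburr -> shift 3; mill -> shift 2; anneal -> shift 4.

7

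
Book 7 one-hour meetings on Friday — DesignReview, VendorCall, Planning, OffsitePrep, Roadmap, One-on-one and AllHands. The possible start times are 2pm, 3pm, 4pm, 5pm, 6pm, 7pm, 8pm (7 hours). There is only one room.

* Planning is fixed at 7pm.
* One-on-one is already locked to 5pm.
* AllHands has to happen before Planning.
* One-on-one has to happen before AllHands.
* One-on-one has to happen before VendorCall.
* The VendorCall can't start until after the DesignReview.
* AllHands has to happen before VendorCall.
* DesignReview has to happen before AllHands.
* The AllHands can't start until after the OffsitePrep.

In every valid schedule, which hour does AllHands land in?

One-on-one is fixed at 5pm and must come before AllHands, so AllHands is at least 6pm.
Planning is fixed at 7pm and must come after AllHands, so AllHands is at most 6pm.
So AllHands must be 6pm.

6pm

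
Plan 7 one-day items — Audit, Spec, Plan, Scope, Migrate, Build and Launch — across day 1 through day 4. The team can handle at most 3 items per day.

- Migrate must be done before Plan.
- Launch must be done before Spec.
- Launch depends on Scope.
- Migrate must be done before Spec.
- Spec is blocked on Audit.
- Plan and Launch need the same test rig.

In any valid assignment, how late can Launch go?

day 3

Precedence pushes Launch to at least day 2; downstream work caps Launch at day 3.
Launch at day 3 is achievable: Plan in day 2; Audit in day 1; Migrate in day 1; Launch in day 3; Spec in day 4; Scope in day 1; Build in day 2.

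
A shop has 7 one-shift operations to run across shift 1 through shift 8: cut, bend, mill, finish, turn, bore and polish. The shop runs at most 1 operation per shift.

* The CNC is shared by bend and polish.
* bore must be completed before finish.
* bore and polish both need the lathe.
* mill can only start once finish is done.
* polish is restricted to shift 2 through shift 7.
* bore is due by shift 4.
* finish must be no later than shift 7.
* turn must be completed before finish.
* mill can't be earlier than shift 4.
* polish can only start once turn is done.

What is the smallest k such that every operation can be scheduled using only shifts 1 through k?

7 shifts

The precedence chain requires at least 3 distinct shifts.
With at most 1 per shift and 7 operations, at least 7 shifts are needed.
mill can't be placed before shift 4, so the schedule must run through at least shift 4.
7 works (last occupied shift: shift 7): for example finish=shift 3; turn=shift 2; bend=shift 7; polish=shift 5; mill=shift 4; bore=shift 1; cut=shift 6.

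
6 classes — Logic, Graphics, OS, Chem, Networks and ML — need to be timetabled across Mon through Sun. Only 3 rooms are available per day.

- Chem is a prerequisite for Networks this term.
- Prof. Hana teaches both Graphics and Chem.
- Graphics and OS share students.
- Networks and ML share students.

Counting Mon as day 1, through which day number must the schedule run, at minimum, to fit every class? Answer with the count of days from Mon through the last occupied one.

The precedence chain requires at least 2 distinct days.
With at most 3 per day and 6 classes, at least 2 days are needed.
2 works (last occupied day: Tue): for example ML -> Mon; Networks -> Tue; Graphics -> Tue; Chem -> Mon; OS -> Mon; Logic -> Tue.

2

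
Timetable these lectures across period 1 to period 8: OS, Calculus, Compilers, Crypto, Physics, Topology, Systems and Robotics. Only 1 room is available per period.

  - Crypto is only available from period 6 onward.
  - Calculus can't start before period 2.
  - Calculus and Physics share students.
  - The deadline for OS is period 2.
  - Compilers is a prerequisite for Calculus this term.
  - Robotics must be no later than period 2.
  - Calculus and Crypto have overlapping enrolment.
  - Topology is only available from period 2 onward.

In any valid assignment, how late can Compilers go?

Downstream work caps Compilers at period 7.
Compilers at period 7 is achievable: Physics=period 4, Robotics=period 2, Topology=period 3, Systems=period 5, Crypto=period 6, Compilers=period 7, OS=period 1, Calculus=period 8.

period 7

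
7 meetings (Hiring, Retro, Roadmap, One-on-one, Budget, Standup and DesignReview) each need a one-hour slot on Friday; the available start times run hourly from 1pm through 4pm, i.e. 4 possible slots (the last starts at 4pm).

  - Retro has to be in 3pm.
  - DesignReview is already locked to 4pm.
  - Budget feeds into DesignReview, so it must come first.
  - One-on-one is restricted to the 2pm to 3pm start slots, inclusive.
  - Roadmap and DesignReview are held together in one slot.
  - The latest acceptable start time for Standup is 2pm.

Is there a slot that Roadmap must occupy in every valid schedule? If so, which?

4pm

Roadmap must be in the same slot as DesignReview, which can't be before 4pm, so Roadmap is at least 4pm.
So Roadmap is pinned to 4pm.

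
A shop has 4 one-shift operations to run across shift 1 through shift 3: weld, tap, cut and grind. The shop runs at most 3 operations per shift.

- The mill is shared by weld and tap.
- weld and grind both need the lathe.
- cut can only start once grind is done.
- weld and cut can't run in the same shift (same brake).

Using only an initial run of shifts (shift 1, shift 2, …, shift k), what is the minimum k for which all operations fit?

The precedence chain requires at least 2 distinct shifts.
With at most 3 per shift and 4 operations, at least 2 shifts are needed.
Could 2 shifts be enough, i.e. nothing placed later than shift 2? No: cut must come after grind (at shift 1 or later) → {shift 2}; grind must come before cut (at shift 2 or earlier) → {shift 1}; weld can't share with grind (shift 1) → {shift 2}; cut can't share with weld (shift 2) → nothing is left.
So 2 shifts is not enough.
3 works (last occupied shift: shift 3): for example tap in shift 1; grind in shift 1; weld in shift 3; cut in shift 2.

3 shifts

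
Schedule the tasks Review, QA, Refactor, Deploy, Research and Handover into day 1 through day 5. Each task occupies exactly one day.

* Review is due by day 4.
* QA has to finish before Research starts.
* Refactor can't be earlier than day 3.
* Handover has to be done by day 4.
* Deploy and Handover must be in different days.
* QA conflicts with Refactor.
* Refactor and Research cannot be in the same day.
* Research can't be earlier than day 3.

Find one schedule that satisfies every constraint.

Deploy -> day 2; Review -> day 1; Research -> day 3; Refactor -> day 4; Handover -> day 1; QA -> day 1

Checking: QA(day 1) before Research(day 3); QA(day 1) != Refactor(day 4); Deploy(day 2) != Handover(day 1); Refactor(day 4) != Research(day 3); Review=day 1 in [day 1,day 4]; Research=day 3 in [day 3,day 5]; Handover=day 1 in [day 1,day 4]; Refactor=day 4 in [day 3,day 5].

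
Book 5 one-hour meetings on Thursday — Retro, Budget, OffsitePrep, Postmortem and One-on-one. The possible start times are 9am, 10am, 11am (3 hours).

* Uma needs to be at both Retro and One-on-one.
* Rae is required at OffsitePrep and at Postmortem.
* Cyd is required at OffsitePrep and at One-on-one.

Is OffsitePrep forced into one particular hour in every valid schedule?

No

OffsitePrep can be 9am (e.g. One-on-one=10am; Postmortem=10am; Budget=9am; Retro=9am; OffsitePrep=9am) or 10am (e.g. Retro=9am; Postmortem=9am; One-on-one=11am; Budget=9am; OffsitePrep=10am).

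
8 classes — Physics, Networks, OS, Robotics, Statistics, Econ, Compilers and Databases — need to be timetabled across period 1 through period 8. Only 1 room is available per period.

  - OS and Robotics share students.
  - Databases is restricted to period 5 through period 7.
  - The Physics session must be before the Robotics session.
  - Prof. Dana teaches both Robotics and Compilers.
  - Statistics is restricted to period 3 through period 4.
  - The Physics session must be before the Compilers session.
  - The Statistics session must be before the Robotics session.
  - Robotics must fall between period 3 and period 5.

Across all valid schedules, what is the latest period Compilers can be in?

Precedence pushes Compilers to at least period 2.
Compilers at period 8 is achievable: Econ=period 7; Databases=period 5; OS=period 6; Statistics=period 3; Physics=period 1; Robotics=period 4; Networks=period 2; Compilers=period 8.

period 8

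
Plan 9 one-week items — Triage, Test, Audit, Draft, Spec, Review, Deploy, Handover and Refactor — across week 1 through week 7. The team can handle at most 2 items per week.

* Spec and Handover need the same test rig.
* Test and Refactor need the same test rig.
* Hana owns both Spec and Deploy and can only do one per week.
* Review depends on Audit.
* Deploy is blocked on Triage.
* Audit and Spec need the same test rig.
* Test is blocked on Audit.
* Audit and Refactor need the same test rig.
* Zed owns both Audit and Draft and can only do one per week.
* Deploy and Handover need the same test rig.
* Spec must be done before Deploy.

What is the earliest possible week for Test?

Precedence pushes Test to at least week 2.
Test at week 2 is achievable: Review -> week 3; Audit -> week 1; Triage -> week 1; Draft -> week 4; Spec -> week 2; Test -> week 2; Refactor -> week 5; Handover -> week 4; Deploy -> week 3.

week 2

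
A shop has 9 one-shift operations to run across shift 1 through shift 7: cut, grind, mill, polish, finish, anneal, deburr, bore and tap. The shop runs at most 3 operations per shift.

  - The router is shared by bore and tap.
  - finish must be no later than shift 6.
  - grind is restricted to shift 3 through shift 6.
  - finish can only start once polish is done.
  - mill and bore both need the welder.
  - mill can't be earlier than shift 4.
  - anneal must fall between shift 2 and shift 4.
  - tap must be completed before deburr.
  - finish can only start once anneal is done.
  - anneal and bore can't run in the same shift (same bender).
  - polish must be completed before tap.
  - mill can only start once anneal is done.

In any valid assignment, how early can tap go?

shift 2

Precedence pushes tap to at least shift 2; downstream work caps tap at shift 6.
tap at shift 2 is achievable: mill -> shift 4; grind -> shift 3; bore -> shift 1; polish -> shift 1; cut -> shift 1; finish -> shift 3; anneal -> shift 2; deburr -> shift 3; tap -> shift 2.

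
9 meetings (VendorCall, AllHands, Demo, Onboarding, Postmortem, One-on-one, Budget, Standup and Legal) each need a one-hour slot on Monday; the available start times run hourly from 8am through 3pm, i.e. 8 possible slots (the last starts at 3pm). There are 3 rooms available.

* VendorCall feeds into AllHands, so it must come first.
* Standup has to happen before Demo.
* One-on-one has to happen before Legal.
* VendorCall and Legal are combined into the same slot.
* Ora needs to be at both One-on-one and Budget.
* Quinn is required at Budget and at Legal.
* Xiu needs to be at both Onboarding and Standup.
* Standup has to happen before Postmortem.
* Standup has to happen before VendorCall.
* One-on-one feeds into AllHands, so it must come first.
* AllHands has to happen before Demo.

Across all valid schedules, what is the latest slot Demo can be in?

Precedence pushes Demo to at least 11am.
Demo at 3pm is achievable: Standup -> 8am, VendorCall -> 9am, Onboarding -> 10am, Legal -> 9am, Budget -> 10am, Postmortem -> 9am, Demo -> 3pm, One-on-one -> 8am, AllHands -> 10am.

3pm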